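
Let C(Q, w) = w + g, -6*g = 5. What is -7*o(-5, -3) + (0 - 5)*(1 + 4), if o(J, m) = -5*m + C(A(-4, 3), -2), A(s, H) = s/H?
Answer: -661/6 ≈ -110.17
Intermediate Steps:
g = -5/6 (g = -1/6*5 = -5/6 ≈ -0.83333)
C(Q, w) = -5/6 + w (C(Q, w) = w - 5/6 = -5/6 + w)
o(J, m) = -17/6 - 5*m (o(J, m) = -5*m + (-5/6 - 2) = -5*m - 17/6 = -17/6 - 5*m)
-7*o(-5, -3) + (0 - 5)*(1 + 4) = -7*(-17/6 - 5*(-3)) + (0 - 5)*(1 + 4) = -7*(-17/6 + 15) - 5*5 = -7*73/6 - 25 = -511/6 - 25 = -661/6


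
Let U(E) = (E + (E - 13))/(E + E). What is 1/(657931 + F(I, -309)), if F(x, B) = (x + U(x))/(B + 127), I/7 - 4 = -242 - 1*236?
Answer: 1207752/794639492711 ≈ 1.5199e-6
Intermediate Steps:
I = -3318 (I = 28 + 7*(-242 - 1*236) = 28 + 7*(-242 - 236) = 28 + 7*(-478) = 28 - 3346 = -3318)
U(E) = (-13 + 2*E)/(2*E) (U(E) = (E + (-13 + E))/((2*E)) = (-13 + 2*E)*(1/(2*E)) = (-13 + 2*E)/(2*E))
F(x, B) = (x + (-13/2 + x)/x)/(127 + B) (F(x, B) = (x + (-13/2 + x)/x)/(B + 127) = (x + (-13/2 + x)/x)/(127 + B))
1/(657931 + F(I, -309)) = 1/(657931 + (-13/2 - 3318 + (-3318)²)/((-3318)*(127 - 309))) = 1/(657931 - 1/3318*(-13/2 - 3318 + 11009124)/(-182)) = 1/(657931 - 1/3318*(-1/182)*22011599/2) = 1/(657931 + 22011599/1207752) = 1/(794639492711/1207752) = 1207752/794639492711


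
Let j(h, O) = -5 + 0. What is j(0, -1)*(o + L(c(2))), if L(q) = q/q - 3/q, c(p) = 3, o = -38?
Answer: 190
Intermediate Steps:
j(h, O) = -5
L(q) = 1 - 3/q
j(0, -1)*(o + L(c(2))) = -5*(-38 + (-3 + 3)/3) = -5*(-38 + (1/3)*0) = -5*(-38 + 0) = -5*(-38) = 190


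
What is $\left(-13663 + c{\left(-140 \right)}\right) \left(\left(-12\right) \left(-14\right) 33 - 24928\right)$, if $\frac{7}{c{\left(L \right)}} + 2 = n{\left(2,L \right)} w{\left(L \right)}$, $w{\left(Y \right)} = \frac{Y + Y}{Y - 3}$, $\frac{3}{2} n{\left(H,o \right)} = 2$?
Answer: $\frac{34665405476}{131} \approx 2.6462 \cdot 10^{8}$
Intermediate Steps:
$n{\left(H,o \right)} = \frac{4}{3}$ ($n{\left(H,o \right)} = \frac{2}{3} \cdot 2 = \frac{4}{3}$)
$w{\left(Y \right)} = \frac{2 Y}{-3 + Y}$
$c{\left(L \right)} = \frac{7}{-2 + \frac{8 L}{3 \left(-3 + L\right)}}$ ($c{\left(L \right)} = \frac{7}{-2 + \frac{4 \frac{2 L}{-3 + L}}{3}} = \frac{7}{-2 + \frac{8 L}{3 \left(-3 + L\right)}}$)
$\left(-13663 + c{\left(-140 \right)}\right) \left(\left(-12\right) \left(-14\right) 33 - 24928\right) = \left(-13663 + \frac{21 \left(-3 - 140\right)}{2 \left(9 - 140\right)}\right) \left(\left(-12\right) \left(-14\right) 33 - 24928\right) = \left(-13663 + \frac{21}{2} \frac{1}{-131} \left(-143\right)\right) \left(168 \cdot 33 - 24928\right) = \left(-13663 + \frac{21}{2} \left(- \frac{1}{131}\right) \left(-143\right)\right) \left(5544 - 24928\right) = \left(-13663 + \frac{3003}{262}\right) \left(-19384\right) = \left(- \frac{3576703}{262}\right) \left(-19384\right) = \frac{34665405476}{131}$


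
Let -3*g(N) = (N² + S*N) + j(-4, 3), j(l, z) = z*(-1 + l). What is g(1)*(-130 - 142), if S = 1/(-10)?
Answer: -6392/5 ≈ -1278.4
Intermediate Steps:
S = -⅒ (S = 1*(-⅒) = -⅒ ≈ -0.10000)
g(N) = 5 - N²/3 + N/30 (g(N) = -((N² - N/10) + 3*(-1 - 4))/3 = -((N² - N/10) + 3*(-5))/3 = -((N² - N/10) - 15)/3 = -(-15 + N² - N/10)/3 = 5 - N²/3 + N/30)
g(1)*(-130 - 142) = (5 - ⅓*1² + (1/30)*1)*(-130 - 142) = (5 - ⅓*1 + 1/30)*(-272) = (5 - ⅓ + 1/30)*(-272) = (47/10)*(-272) = -6392/5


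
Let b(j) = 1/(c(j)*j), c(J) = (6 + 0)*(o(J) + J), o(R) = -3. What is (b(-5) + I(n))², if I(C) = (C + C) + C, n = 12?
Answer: 74666881/57600 ≈ 1296.3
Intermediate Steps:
I(C) = 3*C (I(C) = 2*C + C = 3*C)
c(J) = -18 + 6*J (c(J) = (6 + 0)*(-3 + J) = 6*(-3 + J) = -18 + 6*J)
b(j) = 1/(j*(-18 + 6*j)) (b(j) = 1/((-18 + 6*j)*j) = 1/(j*(-18 + 6*j)))
(b(-5) + I(n))² = ((⅙)/(-5*(-3 - 5)) + 3*12)² = ((⅙)*(-⅕)/(-8) + 36)² = ((⅙)*(-⅕)*(-⅛) + 36)² = (1/240 + 36)² = (8641/240)² = 74666881/57600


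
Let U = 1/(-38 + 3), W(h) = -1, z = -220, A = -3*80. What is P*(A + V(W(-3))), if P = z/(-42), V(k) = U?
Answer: -184822/147 ≈ -1257.3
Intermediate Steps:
A = -240
U = -1/35 (U = 1/(-35) = -1/35 ≈ -0.028571)
V(k) = -1/35
P = 110/21 (P = -220/(-42) = -220*(-1/42) = 110/21 ≈ 5.2381)
P*(A + V(W(-3))) = 110*(-240 - 1/35)/21 = (110/21)*(-8401/35) = -184822/147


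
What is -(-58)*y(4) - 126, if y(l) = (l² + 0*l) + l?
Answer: 1034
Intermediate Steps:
y(l) = l + l² (y(l) = (l² + 0) + l = l² + l = l + l²)
-(-58)*y(4) - 126 = -(-58)*4*(1 + 4) - 126 = -(-58)*4*5 - 126 = -(-58)*20 - 126 = -2*(-580) - 126 = 1160 - 126 = 1034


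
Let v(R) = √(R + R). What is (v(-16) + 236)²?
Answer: 55664 + 1888*I*√2 ≈ 55664.0 + 2670.0*I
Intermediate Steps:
v(R) = √2*√R (v(R) = √(2*R) = √2*√R)
(v(-16) + 236)² = (√2*√(-16) + 236)² = (√2*(4*I) + 236)² = (4*I*√2 + 236)² = (236 + 4*I*√2)²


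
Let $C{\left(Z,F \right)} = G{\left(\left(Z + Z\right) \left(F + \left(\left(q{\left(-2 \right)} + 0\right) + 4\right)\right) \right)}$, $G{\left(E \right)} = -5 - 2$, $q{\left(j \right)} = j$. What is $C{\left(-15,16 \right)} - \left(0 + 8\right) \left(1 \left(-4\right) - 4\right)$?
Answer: $57$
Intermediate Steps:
$G{\left(E \right)} = -7$ ($G{\left(E \right)} = -5 - 2 = -7$)
$C{\left(Z,F \right)} = -7$
$C{\left(-15,16 \right)} - \left(0 + 8\right) \left(1 \left(-4\right) - 4\right) = -7 - \left(0 + 8\right) \left(1 \left(-4\right) - 4\right) = -7 - 8 \left(-4 - 4\right) = -7 - 8 \left(-8\right) = -7 - -64 = -7 + 64 = 57$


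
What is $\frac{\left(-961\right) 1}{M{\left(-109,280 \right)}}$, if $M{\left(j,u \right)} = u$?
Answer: $- \frac{961}{280} \approx -3.4321$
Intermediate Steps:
$\frac{\left(-961\right) 1}{M{\left(-109,280 \right)}} = \frac{\left(-961\right) 1}{280} = \left(-961\right) \frac{1}{280} = - \frac{961}{280}$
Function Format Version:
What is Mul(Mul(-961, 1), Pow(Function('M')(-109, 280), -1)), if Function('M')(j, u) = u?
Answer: Rational(-961, 280) ≈ -3.4321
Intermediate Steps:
Mul(Mul(-961, 1), Pow(Function('M')(-109, 280), -1)) = Mul(Mul(-961, 1), Pow(280, -1)) = Mul(-961, Rational(1, 280)) = Rational(-961, 280)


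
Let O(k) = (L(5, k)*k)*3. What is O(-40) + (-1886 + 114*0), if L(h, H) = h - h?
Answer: -1886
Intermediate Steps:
L(h, H) = 0
O(k) = 0 (O(k) = (0*k)*3 = 0*3 = 0)
O(-40) + (-1886 + 114*0) = 0 + (-1886 + 114*0) = 0 + (-1886 + 0) = 0 - 1886 = -1886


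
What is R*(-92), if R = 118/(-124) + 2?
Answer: -2990/31 ≈ -96.452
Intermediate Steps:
R = 65/62 (R = 118*(-1/124) + 2 = -59/62 + 2 = 65/62 ≈ 1.0484)
R*(-92) = (65/62)*(-92) = -2990/31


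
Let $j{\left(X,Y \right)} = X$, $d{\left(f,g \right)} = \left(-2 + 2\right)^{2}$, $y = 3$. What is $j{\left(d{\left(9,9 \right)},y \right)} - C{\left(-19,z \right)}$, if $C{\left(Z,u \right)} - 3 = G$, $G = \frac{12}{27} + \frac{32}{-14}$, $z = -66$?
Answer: $- \frac{73}{63} \approx -1.1587$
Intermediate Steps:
$d{\left(f,g \right)} = 0$ ($d{\left(f,g \right)} = 0^{2} = 0$)
$G = - \frac{116}{63}$ ($G = 12 \cdot \frac{1}{27} + 32 \left(- \frac{1}{14}\right) = \frac{4}{9} - \frac{16}{7} = - \frac{116}{63} \approx -1.8413$)
$C{\left(Z,u \right)} = \frac{73}{63}$ ($C{\left(Z,u \right)} = 3 - \frac{116}{63} = \frac{73}{63}$)
$j{\left(d{\left(9,9 \right)},y \right)} - C{\left(-19,z \right)} = 0 - \frac{73}{63} = - \frac{73}{63}$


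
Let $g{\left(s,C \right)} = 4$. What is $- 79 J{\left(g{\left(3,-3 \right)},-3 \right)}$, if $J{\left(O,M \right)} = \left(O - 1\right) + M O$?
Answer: $711$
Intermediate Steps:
$J{\left(O,M \right)} = -1 + O + M O$ ($J{\left(O,M \right)} = \left(O - 1\right) + M O = \left(-1 + O\right) + M O = -1 + O + M O$)
$- 79 J{\left(g{\left(3,-3 \right)},-3 \right)} = - 79 \left(-1 + 4 - 12\right) = \left(-79\right) \left(-9\right) = 711$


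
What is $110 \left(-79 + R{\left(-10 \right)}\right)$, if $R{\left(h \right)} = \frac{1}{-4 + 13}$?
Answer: $- \frac{78100}{9} \approx -8677.8$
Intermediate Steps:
$R{\left(h \right)} = \frac{1}{9}$
$110 \left(-79 + R{\left(-10 \right)}\right) = 110 \left(-79 + \frac{1}{9}\right) = 110 \left(- \frac{710}{9}\right) = - \frac{78100}{9}$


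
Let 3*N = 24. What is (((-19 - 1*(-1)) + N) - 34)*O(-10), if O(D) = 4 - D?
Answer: -616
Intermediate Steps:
N = 8 (N = (⅓)*24 = 8)
(((-19 - 1*(-1)) + N) - 34)*O(-10) = (((-19 - 1*(-1)) + 8) - 34)*(4 - 1*(-10)) = (((-19 + 1) + 8) - 34)*(4 + 10) = ((-18 + 8) - 34)*14 = (-10 - 34)*14 = -44*14 = -616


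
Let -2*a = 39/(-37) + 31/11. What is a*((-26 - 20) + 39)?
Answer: 2513/407 ≈ 6.1744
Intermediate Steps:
a = -359/407 (a = -(39/(-37) + 31/11)/2 = -(39*(-1/37) + 31*(1/11))/2 = -(-39/37 + 31/11)/2 = -½*718/407 = -359/407 ≈ -0.88206)
a*((-26 - 20) + 39) = -359*((-26 - 20) + 39)/407 = -359*(-46 + 39)/407 = -359/407*(-7) = 2513/407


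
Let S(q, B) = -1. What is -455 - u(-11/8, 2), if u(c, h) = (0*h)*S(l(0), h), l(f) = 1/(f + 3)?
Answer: -455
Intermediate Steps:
l(f) = 1/(3 + f)
u(c, h) = 0 (u(c, h) = (0*h)*(-1) = 0*(-1) = 0)
-455 - u(-11/8, 2) = -455 - 1*0 = -455 + 0 = -455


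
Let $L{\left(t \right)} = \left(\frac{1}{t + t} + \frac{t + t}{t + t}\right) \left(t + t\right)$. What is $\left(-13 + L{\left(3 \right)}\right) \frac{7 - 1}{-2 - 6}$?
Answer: $\frac{9}{2} \approx 4.5$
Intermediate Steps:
$L{\left(t \right)} = 2 t \left(1 + \frac{1}{2 t}\right)$ ($L{\left(t \right)} = \left(\frac{1}{2 t} + \frac{2 t}{2 t}\right) 2 t = \left(\frac{1}{2 t} + 2 t \frac{1}{2 t}\right) 2 t = \left(\frac{1}{2 t} + 1\right) 2 t = \left(1 + \frac{1}{2 t}\right) 2 t = 2 t \left(1 + \frac{1}{2 t}\right)$)
$\left(-13 + L{\left(3 \right)}\right) \frac{7 - 1}{-2 - 6} = \left(-13 + \left(1 + 2 \cdot 3\right)\right) \frac{7 - 1}{-2 - 6} = \left(-13 + \left(1 + 6\right)\right) \frac{6}{-8} = \left(-13 + 7\right) 6 \left(- \frac{1}{8}\right) = \left(-6\right) \left(- \frac{3}{4}\right) = \frac{9}{2}$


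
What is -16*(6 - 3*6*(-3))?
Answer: -960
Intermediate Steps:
-16*(6 - 3*6*(-3)) = -16*(6 - 18*(-3)) = -16*(6 + 54) = -16*60 = -960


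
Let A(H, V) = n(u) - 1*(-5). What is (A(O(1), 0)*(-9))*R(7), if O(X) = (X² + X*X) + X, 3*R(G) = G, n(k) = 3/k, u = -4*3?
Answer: -399/4 ≈ -99.750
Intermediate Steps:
u = -12
R(G) = G/3
O(X) = X + 2*X² (O(X) = (X² + X²) + X = 2*X² + X = X + 2*X²)
A(H, V) = 19/4 (A(H, V) = 3/(-12) - 1*(-5) = 3*(-1/12) + 5 = -¼ + 5 = 19/4)
(A(O(1), 0)*(-9))*R(7) = ((19/4)*(-9))*((⅓)*7) = -171/4*7/3 = -399/4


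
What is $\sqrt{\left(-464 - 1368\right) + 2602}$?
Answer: $\sqrt{770} \approx 27.749$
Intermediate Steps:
$\sqrt{\left(-464 - 1368\right) + 2602} = \sqrt{-1832 + 2602} = \sqrt{770}$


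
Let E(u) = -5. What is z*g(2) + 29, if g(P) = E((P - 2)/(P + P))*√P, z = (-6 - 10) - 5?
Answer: 29 + 105*√2 ≈ 177.49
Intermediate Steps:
z = -21 (z = -16 - 5 = -21)
g(P) = -5*√P
z*g(2) + 29 = -(-105)*√2 + 29 = 105*√2 + 29 = 29 + 105*√2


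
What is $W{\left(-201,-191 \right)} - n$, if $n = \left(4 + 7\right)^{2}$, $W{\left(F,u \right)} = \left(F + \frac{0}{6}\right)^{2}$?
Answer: $40280$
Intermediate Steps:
$W{\left(F,u \right)} = F^{2}$ ($W{\left(F,u \right)} = \left(F + 0 \cdot \frac{1}{6}\right)^{2} = \left(F + 0\right)^{2} = F^{2}$)
$n = 121$ ($n = 11^{2} = 121$)
$W{\left(-201,-191 \right)} - n = \left(-201\right)^{2} - 121 = 40401 - 121 = 40280$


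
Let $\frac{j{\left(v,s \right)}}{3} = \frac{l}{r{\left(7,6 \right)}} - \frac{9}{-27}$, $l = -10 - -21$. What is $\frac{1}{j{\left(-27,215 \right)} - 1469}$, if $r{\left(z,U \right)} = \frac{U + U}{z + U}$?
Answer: $- \frac{4}{5729} \approx -0.0006982$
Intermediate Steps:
$l = 11$ ($l = -10 + 21 = 11$)
$r{\left(z,U \right)} = \frac{2 U}{U + z}$
$j{\left(v,s \right)} = \frac{147}{4}$ ($j{\left(v,s \right)} = 3 \left(\frac{11}{2 \cdot 6 \frac{1}{6 + 7}} - \frac{9}{-27}\right) = 3 \left(\frac{11}{2 \cdot 6 \cdot \frac{1}{13}} - - \frac{1}{3}\right) = 3 \left(\frac{11}{2 \cdot 6 \cdot \frac{1}{13}} + \frac{1}{3}\right) = 3 \left(\frac{11}{\frac{12}{13}} + \frac{1}{3}\right) = 3 \left(11 \cdot \frac{13}{12} + \frac{1}{3}\right) = 3 \left(\frac{143}{12} + \frac{1}{3}\right) = 3 \cdot \frac{49}{4} = \frac{147}{4}$)
$\frac{1}{j{\left(-27,215 \right)} - 1469} = \frac{1}{\frac{147}{4} - 1469} = \frac{1}{- \frac{5729}{4}} = - \frac{4}{5729}$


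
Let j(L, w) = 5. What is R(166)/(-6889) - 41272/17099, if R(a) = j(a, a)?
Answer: -284408303/117795011 ≈ -2.4144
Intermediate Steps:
R(a) = 5
R(166)/(-6889) - 41272/17099 = 5/(-6889) - 41272/17099 = 5*(-1/6889) - 41272*1/17099 = -5/6889 - 41272/17099 = -284408303/117795011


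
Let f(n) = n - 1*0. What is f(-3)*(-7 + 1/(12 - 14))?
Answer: 45/2 ≈ 22.500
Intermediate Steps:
f(n) = n (f(n) = n + 0 = n)
f(-3)*(-7 + 1/(12 - 14)) = -3*(-7 + 1/(12 - 14)) = -3*(-7 + 1/(-2)) = -3*(-7 - ½) = -3*(-15/2) = 45/2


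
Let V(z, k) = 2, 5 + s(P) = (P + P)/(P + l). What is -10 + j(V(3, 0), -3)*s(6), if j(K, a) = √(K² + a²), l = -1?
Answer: -10 - 13*√13/5 ≈ -19.374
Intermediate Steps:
s(P) = -5 + 2*P/(-1 + P) (s(P) = -5 + (P + P)/(P - 1) = -5 + (2*P)/(-1 + P) = -5 + 2*P/(-1 + P))
-10 + j(V(3, 0), -3)*s(6) = -10 + √(2² + (-3)²)*((5 - 3*6)/(-1 + 6)) = -10 + √(4 + 9)*((5 - 18)/5) = -10 + √13*((⅕)*(-13)) = -10 + √13*(-13/5) = -10 - 13*√13/5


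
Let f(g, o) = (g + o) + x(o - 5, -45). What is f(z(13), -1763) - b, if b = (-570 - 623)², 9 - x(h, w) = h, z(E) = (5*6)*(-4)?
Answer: -1423355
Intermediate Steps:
z(E) = -120 (z(E) = 30*(-4) = -120)
x(h, w) = 9 - h
b = 1423249 (b = (-1193)² = 1423249)
f(g, o) = 14 + g (f(g, o) = (g + o) + (9 - (o - 5)) = (g + o) + (9 - (-5 + o)) = (g + o) + (9 + (5 - o)) = (g + o) + (14 - o) = 14 + g)
f(z(13), -1763) - b = (14 - 120) - 1*1423249 = -106 - 1423249 = -1423355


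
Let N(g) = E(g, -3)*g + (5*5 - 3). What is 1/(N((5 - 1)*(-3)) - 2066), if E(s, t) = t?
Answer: -1/2008 ≈ -0.00049801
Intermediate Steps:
N(g) = 22 - 3*g (N(g) = -3*g + (5*5 - 3) = -3*g + (25 - 3) = -3*g + 22 = 22 - 3*g)
1/(N((5 - 1)*(-3)) - 2066) = 1/((22 - 3*(5 - 1)*(-3)) - 2066) = 1/((22 - 12*(-3)) - 2066) = 1/((22 - 3*(-12)) - 2066) = 1/((22 + 36) - 2066) = 1/(58 - 2066) = 1/(-2008) = -1/2008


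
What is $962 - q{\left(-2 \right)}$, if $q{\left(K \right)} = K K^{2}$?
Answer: $970$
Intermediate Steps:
$q{\left(K \right)} = K^{3}$
$962 - q{\left(-2 \right)} = 962 - \left(-2\right)^{3} = 962 - -8 = 962 + 8 = 970$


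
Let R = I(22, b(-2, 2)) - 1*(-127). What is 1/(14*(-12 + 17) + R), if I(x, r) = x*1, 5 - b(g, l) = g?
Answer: 1/219 ≈ 0.0045662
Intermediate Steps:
b(g, l) = 5 - g
I(x, r) = x
R = 149 (R = 22 - 1*(-127) = 22 + 127 = 149)
1/(14*(-12 + 17) + R) = 1/(14*(-12 + 17) + 149) = 1/(14*5 + 149) = 1/(70 + 149) = 1/219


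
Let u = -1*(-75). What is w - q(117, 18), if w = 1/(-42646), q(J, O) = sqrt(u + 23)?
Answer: -1/42646 - 7*sqrt(2) ≈ -9.8995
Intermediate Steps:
u = 75
q(J, O) = 7*sqrt(2) (q(J, O) = sqrt(75 + 23) = sqrt(98) = 7*sqrt(2))
w = -1/42646 ≈ -2.3449e-5
w - q(117, 18) = -1/42646 - 7*sqrt(2)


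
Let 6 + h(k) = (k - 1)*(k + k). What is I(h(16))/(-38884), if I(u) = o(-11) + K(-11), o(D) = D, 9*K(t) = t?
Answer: 55/174978 ≈ 0.00031433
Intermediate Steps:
K(t) = t/9
h(k) = -6 + 2*k*(-1 + k) (h(k) = -6 + (k - 1)*(k + k) = -6 + (-1 + k)*(2*k) = -6 + 2*k*(-1 + k))
I(u) = -110/9 (I(u) = -11 + (⅑)*(-11) = -11 - 11/9 = -110/9)
I(h(16))/(-38884) = -110/9/(-38884) = -110/9*(-1/38884) = 55/174978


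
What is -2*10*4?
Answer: -80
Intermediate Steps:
-2*10*4 = -20*4 = -80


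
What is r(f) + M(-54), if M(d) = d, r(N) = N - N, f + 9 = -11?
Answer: -54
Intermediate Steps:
f = -20 (f = -9 - 11 = -20)
r(N) = 0
r(f) + M(-54) = 0 - 54 = -54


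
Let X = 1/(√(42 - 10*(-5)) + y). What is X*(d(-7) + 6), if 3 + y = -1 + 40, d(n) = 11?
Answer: 153/301 - 17*√23/602 ≈ 0.37288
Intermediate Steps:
y = 36 (y = -3 + (-1 + 40) = -3 + 39 = 36)
X = 1/(36 + 2*√23) (X = 1/(√(42 - 10*(-5)) + 36) = 1/(√(42 + 50) + 36) = 1/(√92 + 36) = 1/(2*√23 + 36) = 1/(36 + 2*√23) ≈ 0.021934)
X*(d(-7) + 6) = (9/301 - √23/602)*(11 + 6) = (9/301 - √23/602)*17 = 153/301 - 17*√23/602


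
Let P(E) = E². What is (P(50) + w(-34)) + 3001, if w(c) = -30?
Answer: 5471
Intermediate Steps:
(P(50) + w(-34)) + 3001 = (50² - 30) + 3001 = (2500 - 30) + 3001 = 2470 + 3001 = 5471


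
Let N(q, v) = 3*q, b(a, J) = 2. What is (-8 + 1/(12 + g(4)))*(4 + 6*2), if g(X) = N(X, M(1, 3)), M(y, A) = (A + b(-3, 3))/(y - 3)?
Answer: -382/3 ≈ -127.33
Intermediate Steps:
M(y, A) = (2 + A)/(-3 + y) (M(y, A) = (A + 2)/(y - 3) = (2 + A)/(-3 + y))
g(X) = 3*X
(-8 + 1/(12 + g(4)))*(4 + 6*2) = (-8 + 1/(12 + 3*4))*(4 + 6*2) = (-8 + 1/(12 + 12))*(4 + 12) = (-8 + 1/24)*16 = -191/24*16 = -382/3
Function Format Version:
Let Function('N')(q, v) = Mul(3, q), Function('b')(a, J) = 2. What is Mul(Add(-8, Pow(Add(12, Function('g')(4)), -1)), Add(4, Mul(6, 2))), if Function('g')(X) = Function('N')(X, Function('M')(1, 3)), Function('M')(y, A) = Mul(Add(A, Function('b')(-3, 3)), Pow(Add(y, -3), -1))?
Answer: Rational(-382, 3) ≈ -127.33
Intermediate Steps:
Function('M')(y, A) = Mul(Pow(Add(-3, y), -1), Add(2, A)) (Function('M')(y, A) = Mul(Add(A, 2), Pow(Add(y, -3), -1)) = Mul(Add(2, A), Pow(Add(-3, y), -1)) = Mul(Pow(Add(-3, y), -1), Add(2, A)))
Function('g')(X) = Mul(3, X)
Mul(Add(-8, Pow(Add(12, Function('g')(4)), -1)), Add(4, Mul(6, 2))) = Mul(Add(-8, Pow(Add(12, Mul(3, 4)), -1)), Add(4, Mul(6, 2))) = Mul(Add(-8, Pow(Add(12, 12), -1)), Add(4, 12)) = Mul(Add(-8, Pow(24, -1)), 16) = Mul(Add(-8, Rational(1, 24)), 16) = Mul(Rational(-191, 24), 16) = Rational(-382, 3)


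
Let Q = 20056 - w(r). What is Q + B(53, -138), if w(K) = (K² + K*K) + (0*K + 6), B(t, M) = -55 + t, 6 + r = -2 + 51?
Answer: 16350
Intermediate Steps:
r = 43 (r = -6 + (-2 + 51) = -6 + 49 = 43)
w(K) = 6 + 2*K² (w(K) = (K² + K²) + (0 + 6) = 2*K² + 6 = 6 + 2*K²)
Q = 16352 (Q = 20056 - (6 + 2*43²) = 20056 - (6 + 2*1849) = 20056 - (6 + 3698) = 20056 - 1*3704 = 20056 - 3704 = 16352)
Q + B(53, -138) = 16352 + (-55 + 53) = 16352 - 2 = 16350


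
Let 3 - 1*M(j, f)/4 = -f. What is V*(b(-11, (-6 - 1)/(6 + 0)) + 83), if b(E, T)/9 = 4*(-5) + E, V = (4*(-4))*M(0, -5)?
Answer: -25088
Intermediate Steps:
M(j, f) = 12 + 4*f (M(j, f) = 12 - (-4)*f = 12 + 4*f)
V = 128 (V = (4*(-4))*(12 + 4*(-5)) = -16*(12 - 20) = -16*(-8) = 128)
b(E, T) = -180 + 9*E (b(E, T) = 9*(4*(-5) + E) = 9*(-20 + E) = -180 + 9*E)
V*(b(-11, (-6 - 1)/(6 + 0)) + 83) = 128*((-180 + 9*(-11)) + 83) = 128*((-180 - 99) + 83) = 128*(-279 + 83) = 128*(-196) = -25088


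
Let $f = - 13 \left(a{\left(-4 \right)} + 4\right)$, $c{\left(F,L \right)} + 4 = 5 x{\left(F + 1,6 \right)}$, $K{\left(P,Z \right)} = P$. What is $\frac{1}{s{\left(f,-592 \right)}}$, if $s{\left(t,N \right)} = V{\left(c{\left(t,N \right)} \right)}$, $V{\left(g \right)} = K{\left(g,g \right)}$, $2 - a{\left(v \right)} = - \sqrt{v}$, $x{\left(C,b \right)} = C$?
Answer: $- \frac{389}{168221} + \frac{130 i}{168221} \approx -0.0023124 + 0.00077279 i$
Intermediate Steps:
$c{\left(F,L \right)} = 1 + 5 F$ ($c{\left(F,L \right)} = -4 + 5 \left(F + 1\right) = -4 + 5 \left(1 + F\right) = -4 + \left(5 + 5 F\right) = 1 + 5 F$)
$a{\left(v \right)} = 2 + \sqrt{v}$ ($a{\left(v \right)} = 2 - - \sqrt{v} = 2 + \sqrt{v}$)
$V{\left(g \right)} = g$
$f = -78 - 26 i$ ($f = - 13 \left(\left(2 + \sqrt{-4}\right) + 4\right) = - 13 \left(\left(2 + 2 i\right) + 4\right) = - 13 \left(6 + 2 i\right) = -78 - 26 i \approx -78.0 - 26.0 i$)
$s{\left(t,N \right)} = 1 + 5 t$
$\frac{1}{s{\left(f,-592 \right)}} = \frac{1}{1 + 5 \left(-78 - 26 i\right)} = \frac{1}{1 - \left(390 + 130 i\right)} = \frac{1}{-389 - 130 i} = \frac{-389 + 130 i}{168221}$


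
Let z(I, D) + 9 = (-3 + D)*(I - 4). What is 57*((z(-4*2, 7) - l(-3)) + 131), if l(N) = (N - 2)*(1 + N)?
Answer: 3648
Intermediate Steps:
l(N) = (1 + N)*(-2 + N) (l(N) = (-2 + N)*(1 + N) = (1 + N)*(-2 + N))
z(I, D) = -9 + (-4 + I)*(-3 + D) (z(I, D) = -9 + (-3 + D)*(I - 4) = -9 + (-3 + D)*(-4 + I) = -9 + (-4 + I)*(-3 + D))
57*((z(-4*2, 7) - l(-3)) + 131) = 57*(((3 - 4*7 - (-12)*2 + 7*(-4*2)) - (-2 + (-3)² - 1*(-3))) + 131) = 57*(((3 - 28 - 3*(-8) + 7*(-8)) - (-2 + 9 + 3)) + 131) = 57*(((3 - 28 + 24 - 56) - 1*10) + 131) = 57*((-57 - 10) + 131) = 57*(-67 + 131) = 57*64 = 3648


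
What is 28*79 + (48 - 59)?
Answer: 2201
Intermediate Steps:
28*79 + (48 - 59) = 2212 - 11 = 2201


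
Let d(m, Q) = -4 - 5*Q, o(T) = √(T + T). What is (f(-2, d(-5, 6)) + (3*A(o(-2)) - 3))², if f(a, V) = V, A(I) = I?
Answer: 1333 - 444*I ≈ 1333.0 - 444.0*I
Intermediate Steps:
o(T) = √2*√T (o(T) = √(2*T) = √2*√T)
(f(-2, d(-5, 6)) + (3*A(o(-2)) - 3))² = ((-4 - 5*6) + (3*(√2*√(-2)) - 3))² = ((-4 - 30) + (3*(√2*(I*√2)) - 3))² = (-34 + (3*(2*I) - 3))² = (-34 + (6*I - 3))² = (-34 + (-3 + 6*I))² = (-37 + 6*I)²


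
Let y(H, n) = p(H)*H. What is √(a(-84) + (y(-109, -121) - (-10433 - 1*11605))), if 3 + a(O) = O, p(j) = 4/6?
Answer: √196905/3 ≈ 147.91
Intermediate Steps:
p(j) = ⅔ (p(j) = 4*(⅙) = ⅔)
a(O) = -3 + O
y(H, n) = 2*H/3
√(a(-84) + (y(-109, -121) - (-10433 - 1*11605))) = √((-3 - 84) + ((⅔)*(-109) - (-10433 - 1*11605))) = √(-87 + (-218/3 - (-10433 - 11605))) = √(-87 + (-218/3 - 1*(-22038))) = √(-87 + (-218/3 + 22038)) = √(-87 + 65896/3) = √(65635/3) = √196905/3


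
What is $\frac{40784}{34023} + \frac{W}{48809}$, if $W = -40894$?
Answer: $\frac{599289694}{1660628607} \approx 0.36088$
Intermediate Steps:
$\frac{40784}{34023} + \frac{W}{48809} = \frac{40784}{34023} - \frac{40894}{48809} = \frac{599289694}{1660628607}$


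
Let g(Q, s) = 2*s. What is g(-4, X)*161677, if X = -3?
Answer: -970062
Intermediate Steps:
g(-4, X)*161677 = (2*(-3))*161677 = -6*161677 = -970062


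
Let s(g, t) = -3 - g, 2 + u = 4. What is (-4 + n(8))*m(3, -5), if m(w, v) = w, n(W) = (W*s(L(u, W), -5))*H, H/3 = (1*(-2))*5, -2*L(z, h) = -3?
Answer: 3228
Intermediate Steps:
u = 2 (u = -2 + 4 = 2)
L(z, h) = 3/2 (L(z, h) = -1/2*(-3) = 3/2)
H = -30 (H = 3*((1*(-2))*5) = 3*(-2*5) = 3*(-10) = -30)
n(W) = 135*W (n(W) = (W*(-3 - 1*3/2))*(-30) = (W*(-3 - 3/2))*(-30) = (W*(-9/2))*(-30) = -9*W/2*(-30) = 135*W)
(-4 + n(8))*m(3, -5) = (-4 + 135*8)*3 = (-4 + 1080)*3 = 1076*3 = 3228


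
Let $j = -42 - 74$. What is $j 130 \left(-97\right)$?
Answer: $1462760$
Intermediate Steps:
$j = -116$ ($j = -42 - 74 = -116$)
$j 130 \left(-97\right) = \left(-116\right) 130 \left(-97\right) = \left(-15080\right) \left(-97\right) = 1462760$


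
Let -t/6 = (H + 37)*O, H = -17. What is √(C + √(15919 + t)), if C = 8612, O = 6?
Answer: √(8612 + √15199) ≈ 93.463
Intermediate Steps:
t = -720 (t = -6*(-17 + 37)*6 = -120*6 = -6*120 = -720)
√(C + √(15919 + t)) = √(8612 + √(15919 - 720)) = √(8612 + √15199)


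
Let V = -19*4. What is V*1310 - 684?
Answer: -100244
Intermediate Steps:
V = -76
V*1310 - 684 = -76*1310 - 684 = -99560 - 684 = -100244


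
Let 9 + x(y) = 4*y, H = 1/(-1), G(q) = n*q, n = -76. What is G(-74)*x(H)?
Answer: -73112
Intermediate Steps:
G(q) = -76*q
H = -1
x(y) = -9 + 4*y
G(-74)*x(H) = (-76*(-74))*(-9 + 4*(-1)) = 5624*(-9 - 4) = 5624*(-13) = -73112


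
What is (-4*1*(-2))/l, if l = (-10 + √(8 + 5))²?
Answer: 8/(10 - √13)² ≈ 0.19565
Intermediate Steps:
l = (-10 + √13)² ≈ 40.889
(-4*1*(-2))/l = (-4*1*(-2))/((10 - √13)²) = (-4*(-2))/(10 - √13)² = 8/(10 - √13)²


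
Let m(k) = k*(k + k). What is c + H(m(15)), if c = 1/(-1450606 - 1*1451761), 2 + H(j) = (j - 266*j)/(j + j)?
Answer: -780736725/5804734 ≈ -134.50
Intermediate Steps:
m(k) = 2*k**2 (m(k) = k*(2*k) = 2*k**2)
H(j) = -269/2 (H(j) = -2 + (j - 266*j)/(j + j) = -2 + (-265*j)/((2*j)) = -2 + (-265*j)*(1/(2*j)) = -2 - 265/2 = -269/2)
c = -1/2902367 (c = 1/(-1450606 - 1451761) = 1/(-2902367) = -1/2902367 ≈ -3.4455e-7)
c + H(m(15)) = -1/2902367 - 269/2 = -780736725/5804734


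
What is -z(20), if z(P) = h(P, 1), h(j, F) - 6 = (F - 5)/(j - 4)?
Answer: -23/4 ≈ -5.7500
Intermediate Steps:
h(j, F) = 6 + (-5 + F)/(-4 + j) (h(j, F) = 6 + (F - 5)/(j - 4) = 6 + (-5 + F)/(-4 + j))
z(P) = (-28 + 6*P)/(-4 + P) (z(P) = (-29 + 1 + 6*P)/(-4 + P) = (-28 + 6*P)/(-4 + P))
-z(20) = -2*(-14 + 3*20)/(-4 + 20) = -2*(-14 + 60)/16 = -2*46/16 = -1*23/4 = -23/4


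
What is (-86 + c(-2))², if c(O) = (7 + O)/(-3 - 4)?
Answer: 368449/49 ≈ 7519.4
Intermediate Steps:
c(O) = -1 - O/7 (c(O) = (7 + O)/(-7) = (7 + O)*(-⅐) = -1 - O/7)
(-86 + c(-2))² = (-86 + (-1 - ⅐*(-2)))² = (-86 + (-1 + 2/7))² = (-86 - 5/7)² = (-607/7)² = 368449/49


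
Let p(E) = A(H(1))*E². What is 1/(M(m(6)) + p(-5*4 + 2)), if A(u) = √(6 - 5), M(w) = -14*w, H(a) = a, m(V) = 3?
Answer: 1/282 ≈ 0.0035461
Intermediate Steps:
A(u) = 1 (A(u) = √1 = 1)
p(E) = E² (p(E) = 1*E² = E²)
1/(M(m(6)) + p(-5*4 + 2)) = 1/(-14*3 + (-5*4 + 2)²) = 1/(-42 + (-20 + 2)²) = 1/(-42 + (-18)²) = 1/(-42 + 324) = 1/282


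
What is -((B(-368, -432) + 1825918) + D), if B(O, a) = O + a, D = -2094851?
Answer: 269733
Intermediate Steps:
-((B(-368, -432) + 1825918) + D) = -(((-368 - 432) + 1825918) - 2094851) = -((-800 + 1825918) - 2094851) = -(1825118 - 2094851) = -1*(-269733) = 269733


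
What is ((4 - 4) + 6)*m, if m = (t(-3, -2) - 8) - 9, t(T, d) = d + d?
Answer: -126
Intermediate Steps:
t(T, d) = 2*d
m = -21 (m = (2*(-2) - 8) - 9 = (-4 - 8) - 9 = -12 - 9 = -21)
((4 - 4) + 6)*m = ((4 - 4) + 6)*(-21) = (0 + 6)*(-21) = 6*(-21) = -126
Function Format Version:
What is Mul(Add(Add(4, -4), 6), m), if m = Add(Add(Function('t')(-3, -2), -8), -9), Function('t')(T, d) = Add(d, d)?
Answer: -126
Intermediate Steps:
Function('t')(T, d) = Mul(2, d)
m = -21 (m = Add(Add(Mul(2, -2), -8), -9) = Add(Add(-4, -8), -9) = Add(-12, -9) = -21)
Mul(Add(Add(4, -4), 6), m) = Mul(Add(Add(4, -4), 6), -21) = Mul(Add(0, 6), -21) = Mul(6, -21) = -126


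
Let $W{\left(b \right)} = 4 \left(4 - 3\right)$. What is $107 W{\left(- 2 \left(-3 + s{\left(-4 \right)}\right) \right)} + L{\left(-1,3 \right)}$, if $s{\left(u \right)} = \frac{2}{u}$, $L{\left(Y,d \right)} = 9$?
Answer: $437$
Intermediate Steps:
$W{\left(b \right)} = 4$ ($W{\left(b \right)} = 4 \cdot 1 = 4$)
$107 W{\left(- 2 \left(-3 + s{\left(-4 \right)}\right) \right)} + L{\left(-1,3 \right)} = 107 \cdot 4 + 9 = 428 + 9 = 437$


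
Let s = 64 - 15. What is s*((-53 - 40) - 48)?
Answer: -6909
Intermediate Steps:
s = 49
s*((-53 - 40) - 48) = 49*((-53 - 40) - 48) = 49*(-93 - 48) = 49*(-141) = -6909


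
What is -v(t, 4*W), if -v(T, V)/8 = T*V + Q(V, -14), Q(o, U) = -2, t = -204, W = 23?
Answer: -150160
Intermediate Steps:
v(T, V) = 16 - 8*T*V (v(T, V) = -8*(T*V - 2) = -8*(-2 + T*V) = 16 - 8*T*V)
-v(t, 4*W) = -(16 - 8*(-204)*4*23) = -(16 - 8*(-204)*92) = -(16 + 150144) = -1*150160 = -150160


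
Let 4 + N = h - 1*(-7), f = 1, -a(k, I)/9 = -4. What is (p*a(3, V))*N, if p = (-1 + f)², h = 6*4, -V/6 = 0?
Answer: 0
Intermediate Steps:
V = 0 (V = -6*0 = 0)
a(k, I) = 36 (a(k, I) = -9*(-4) = 36)
h = 24
p = 0 (p = (-1 + 1)² = 0² = 0)
N = 27 (N = -4 + (24 - 1*(-7)) = -4 + (24 + 7) = -4 + 31 = 27)
(p*a(3, V))*N = (0*36)*27 = 0*27 = 0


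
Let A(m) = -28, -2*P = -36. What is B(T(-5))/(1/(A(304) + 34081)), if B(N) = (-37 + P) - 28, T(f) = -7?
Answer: -1600491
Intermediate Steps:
P = 18 (P = -½*(-36) = 18)
B(N) = -47 (B(N) = (-37 + 18) - 28 = -19 - 28 = -47)
B(T(-5))/(1/(A(304) + 34081)) = -47/(1/(-28 + 34081)) = -47/(1/34053) = -47/1/34053 = -47*34053 = -1600491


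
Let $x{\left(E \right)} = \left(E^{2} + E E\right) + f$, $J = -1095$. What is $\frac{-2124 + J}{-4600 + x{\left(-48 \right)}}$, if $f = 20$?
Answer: $- \frac{3219}{28} \approx -114.96$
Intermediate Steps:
$x{\left(E \right)} = 20 + 2 E^{2}$ ($x{\left(E \right)} = \left(E^{2} + E E\right) + 20 = \left(E^{2} + E^{2}\right) + 20 = 2 E^{2} + 20 = 20 + 2 E^{2}$)
$\frac{-2124 + J}{-4600 + x{\left(-48 \right)}} = \frac{-2124 - 1095}{-4600 + \left(20 + 2 \left(-48\right)^{2}\right)} = - \frac{3219}{-4600 + \left(20 + 2 \cdot 2304\right)} = - \frac{3219}{-4600 + \left(20 + 4608\right)} = - \frac{3219}{-4600 + 4628} = - \frac{3219}{28}$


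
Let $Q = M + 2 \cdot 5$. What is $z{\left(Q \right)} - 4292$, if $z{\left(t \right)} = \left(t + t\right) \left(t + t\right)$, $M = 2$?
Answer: $-3716$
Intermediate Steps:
$Q = 12$ ($Q = 2 + 2 \cdot 5 = 2 + 10 = 12$)
$z{\left(t \right)} = 4 t^{2}$ ($z{\left(t \right)} = 2 t 2 t = 4 t^{2}$)
$z{\left(Q \right)} - 4292 = 4 \cdot 12^{2} - 4292 = 4 \cdot 144 - 4292 = 576 - 4292 = -3716$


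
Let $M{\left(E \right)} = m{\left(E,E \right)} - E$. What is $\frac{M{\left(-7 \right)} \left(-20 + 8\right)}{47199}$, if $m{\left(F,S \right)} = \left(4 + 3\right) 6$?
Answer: $- \frac{196}{15733} \approx -0.012458$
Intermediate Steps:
$m{\left(F,S \right)} = 42$ ($m{\left(F,S \right)} = 7 \cdot 6 = 42$)
$M{\left(E \right)} = 42 - E$
$\frac{M{\left(-7 \right)} \left(-20 + 8\right)}{47199} = \frac{\left(42 - -7\right) \left(-20 + 8\right)}{47199} = \left(42 + 7\right) \left(-12\right) \frac{1}{47199} = 49 \left(-12\right) \frac{1}{47199} = \left(-588\right) \frac{1}{47199} = - \frac{196}{15733}$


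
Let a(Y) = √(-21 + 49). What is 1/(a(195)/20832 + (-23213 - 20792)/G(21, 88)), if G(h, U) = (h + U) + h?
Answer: -5246414208/1775911209407 - 1488*√7/1775911209407 ≈ -0.0029542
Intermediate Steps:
G(h, U) = U + 2*h (G(h, U) = (U + h) + h = U + 2*h)
a(Y) = 2*√7 (a(Y) = √28 = 2*√7)
1/(a(195)/20832 + (-23213 - 20792)/G(21, 88)) = 1/((2*√7)/20832 + (-23213 - 20792)/(88 + 2*21)) = 1/((2*√7)*(1/20832) - 44005/(88 + 42)) = 1/(√7/10416 - 44005/130) = 1/(√7/10416 - 44005*1/130) = 1/(√7/10416 - 677/2) = 1/(-677/2 + √7/10416)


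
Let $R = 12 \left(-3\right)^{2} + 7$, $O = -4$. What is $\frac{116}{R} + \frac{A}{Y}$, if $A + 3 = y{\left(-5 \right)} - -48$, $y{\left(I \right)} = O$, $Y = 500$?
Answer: $\frac{12543}{11500} \approx 1.0907$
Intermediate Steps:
$y{\left(I \right)} = -4$
$R = 115$ ($R = 12 \cdot 9 + 7 = 108 + 7 = 115$)
$A = 41$ ($A = -3 - -44 = -3 + \left(-4 + 48\right) = -3 + 44 = 41$)
$\frac{116}{R} + \frac{A}{Y} = \frac{116}{115} + \frac{41}{500} = \frac{12543}{11500}$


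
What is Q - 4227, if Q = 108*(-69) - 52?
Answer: -11731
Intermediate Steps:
Q = -7504 (Q = -7452 - 52 = -7504)
Q - 4227 = -7504 - 4227 = -11731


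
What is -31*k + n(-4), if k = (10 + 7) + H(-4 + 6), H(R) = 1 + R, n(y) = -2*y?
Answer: -612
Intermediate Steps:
k = 20 (k = (10 + 7) + (1 + (-4 + 6)) = 17 + (1 + 2) = 17 + 3 = 20)
-31*k + n(-4) = -31*20 - 2*(-4) = -620 + 8 = -612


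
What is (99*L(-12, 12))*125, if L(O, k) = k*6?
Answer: 891000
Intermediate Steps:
L(O, k) = 6*k
(99*L(-12, 12))*125 = (99*(6*12))*125 = (99*72)*125 = 7128*125 = 891000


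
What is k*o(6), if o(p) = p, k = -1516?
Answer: -9096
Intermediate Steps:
k*o(6) = -1516*6 = -9096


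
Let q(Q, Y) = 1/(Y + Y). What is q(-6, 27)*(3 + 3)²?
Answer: ⅔ ≈ 0.66667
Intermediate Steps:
q(Q, Y) = 1/(2*Y)
q(-6, 27)*(3 + 3)² = ((½)/27)*(3 + 3)² = ((½)*(1/27))*6² = (1/54)*36 = ⅔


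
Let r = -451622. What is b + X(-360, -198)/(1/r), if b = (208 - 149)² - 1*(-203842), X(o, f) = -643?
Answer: 290600269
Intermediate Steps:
b = 207323 (b = 59² + 203842 = 3481 + 203842 = 207323)
b + X(-360, -198)/(1/r) = 207323 - 643/(1/(-451622)) = 207323 - 643/(-1/451622) = 207323 - 643*(-451622) = 207323 + 290392946 = 290600269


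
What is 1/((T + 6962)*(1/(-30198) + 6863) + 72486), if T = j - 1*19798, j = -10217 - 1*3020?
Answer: -10066/1800470311167 ≈ -5.5908e-9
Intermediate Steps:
j = -13237 (j = -10217 - 3020 = -13237)
T = -33035 (T = -13237 - 1*19798 = -13237 - 19798 = -33035)
1/((T + 6962)*(1/(-30198) + 6863) + 72486) = 1/((-33035 + 6962)*(1/(-30198) + 6863) + 72486) = 1/(-26073*(-1/30198 + 6863) + 72486) = 1/(-26073*207248873/30198 + 72486) = 1/(-1801199955243/10066 + 72486) = 1/(-1800470311167/10066) = -10066/1800470311167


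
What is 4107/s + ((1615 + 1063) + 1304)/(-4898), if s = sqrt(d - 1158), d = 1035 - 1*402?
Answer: -1991/2449 - 1369*I*sqrt(21)/35 ≈ -0.81298 - 179.24*I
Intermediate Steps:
d = 633 (d = 1035 - 402 = 633)
s = 5*I*sqrt(21) (s = sqrt(633 - 1158) = sqrt(-525) = 5*I*sqrt(21) ≈ 22.913*I)
4107/s + ((1615 + 1063) + 1304)/(-4898) = 4107/((5*I*sqrt(21))) + ((1615 + 1063) + 1304)/(-4898) = 4107*(-I*sqrt(21)/105) + (2678 + 1304)*(-1/4898) = -1369*I*sqrt(21)/35 + 3982*(-1/4898) = -1369*I*sqrt(21)/35 - 1991/2449 = -1991/2449 - 1369*I*sqrt(21)/35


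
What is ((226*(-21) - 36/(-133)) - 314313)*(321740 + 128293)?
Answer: -19097065298763/133 ≈ -1.4359e+11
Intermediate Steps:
((226*(-21) - 36/(-133)) - 314313)*(321740 + 128293) = ((-4746 - 36*(-1/133)) - 314313)*450033 = ((-4746 + 36/133) - 314313)*450033 = (-631182/133 - 314313)*450033 = -42434811/133*450033 = -19097065298763/133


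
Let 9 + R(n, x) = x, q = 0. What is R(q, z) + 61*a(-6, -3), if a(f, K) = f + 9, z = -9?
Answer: 165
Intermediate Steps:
R(n, x) = -9 + x
a(f, K) = 9 + f
R(q, z) + 61*a(-6, -3) = (-9 - 9) + 61*(9 - 6) = -18 + 61*3 = -18 + 183 = 165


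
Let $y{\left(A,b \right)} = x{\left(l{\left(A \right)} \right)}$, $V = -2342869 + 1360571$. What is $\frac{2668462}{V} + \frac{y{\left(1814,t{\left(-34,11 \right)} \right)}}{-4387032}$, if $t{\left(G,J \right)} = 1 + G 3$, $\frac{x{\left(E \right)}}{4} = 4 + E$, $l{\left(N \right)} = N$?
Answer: $- \frac{81345635110}{29926199719} \approx -2.7182$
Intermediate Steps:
$x{\left(E \right)} = 16 + 4 E$ ($x{\left(E \right)} = 4 \left(4 + E\right) = 16 + 4 E$)
$V = -982298$
$t{\left(G,J \right)} = 1 + 3 G$
$y{\left(A,b \right)} = 16 + 4 A$
$\frac{2668462}{V} + \frac{y{\left(1814,t{\left(-34,11 \right)} \right)}}{-4387032} = \frac{2668462}{-982298} + \frac{16 + 4 \cdot 1814}{-4387032} = 2668462 \left(- \frac{1}{982298}\right) + \left(16 + 7256\right) \left(- \frac{1}{4387032}\right) = - \frac{1334231}{491149} + 7272 \left(- \frac{1}{4387032}\right) = - \frac{1334231}{491149} - \frac{101}{60931} = - \frac{81345635110}{29926199719}$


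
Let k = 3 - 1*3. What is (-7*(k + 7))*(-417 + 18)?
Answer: 19551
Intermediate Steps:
k = 0 (k = 3 - 3 = 0)
(-7*(k + 7))*(-417 + 18) = (-7*(0 + 7))*(-417 + 18) = -7*7*(-399) = -49*(-399) = 19551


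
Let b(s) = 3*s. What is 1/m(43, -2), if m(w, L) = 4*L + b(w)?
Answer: 1/121 ≈ 0.0082645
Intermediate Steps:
m(w, L) = 3*w + 4*L (m(w, L) = 4*L + 3*w = 3*w + 4*L)
1/m(43, -2) = 1/(3*43 + 4*(-2)) = 1/(129 - 8) = 1/121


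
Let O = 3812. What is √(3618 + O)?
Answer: √7430 ≈ 86.197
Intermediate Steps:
√(3618 + O) = √(3618 + 3812) = √7430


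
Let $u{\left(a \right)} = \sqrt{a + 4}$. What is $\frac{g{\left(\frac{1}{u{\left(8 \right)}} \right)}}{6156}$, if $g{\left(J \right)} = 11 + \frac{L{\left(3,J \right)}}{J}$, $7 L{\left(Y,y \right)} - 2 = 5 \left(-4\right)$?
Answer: $\frac{11}{6156} - \frac{\sqrt{3}}{1197} \approx 0.00033988$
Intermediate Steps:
$u{\left(a \right)} = \sqrt{4 + a}$
$L{\left(Y,y \right)} = - \frac{18}{7}$ ($L{\left(Y,y \right)} = \frac{2}{7} + \frac{5 \left(-4\right)}{7} = \frac{2}{7} + \frac{1}{7} \left(-20\right) = \frac{2}{7} - \frac{20}{7} = - \frac{18}{7}$)
$g{\left(J \right)} = 11 - \frac{18}{7 J}$
$\frac{g{\left(\frac{1}{u{\left(8 \right)}} \right)}}{6156} = \frac{11 - \frac{18}{7 \frac{1}{\sqrt{4 + 8}}}}{6156} = \left(11 - \frac{18}{7 \frac{1}{\sqrt{12}}}\right) \frac{1}{6156} = \left(11 - \frac{18}{7 \frac{1}{2 \sqrt{3}}}\right) \frac{1}{6156} = \left(11 - \frac{18}{7 \frac{\sqrt{3}}{6}}\right) \frac{1}{6156} = \left(11 - \frac{18 \cdot 2 \sqrt{3}}{7}\right) \frac{1}{6156} = \left(11 - \frac{36 \sqrt{3}}{7}\right) \frac{1}{6156} = \frac{11}{6156} - \frac{\sqrt{3}}{1197}$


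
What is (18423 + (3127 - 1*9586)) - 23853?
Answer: -11889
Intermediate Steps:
(18423 + (3127 - 1*9586)) - 23853 = (18423 + (3127 - 9586)) - 23853 = (18423 - 6459) - 23853 = 11964 - 23853 = -11889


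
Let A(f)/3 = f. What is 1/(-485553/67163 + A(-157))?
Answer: -67163/32119326 ≈ -0.0020910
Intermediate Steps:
A(f) = 3*f
1/(-485553/67163 + A(-157)) = 1/(-485553/67163 + 3*(-157)) = 1/(-485553*1/67163 - 471) = 1/(-485553/67163 - 471) = 1/(-32119326/67163) = -67163/32119326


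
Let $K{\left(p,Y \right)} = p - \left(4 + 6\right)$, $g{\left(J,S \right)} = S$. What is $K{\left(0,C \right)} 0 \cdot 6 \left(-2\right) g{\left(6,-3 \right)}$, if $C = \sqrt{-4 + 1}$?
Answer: $0$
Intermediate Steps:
$C = i \sqrt{3}$ ($C = \sqrt{-3} = i \sqrt{3} \approx 1.732 i$)
$K{\left(p,Y \right)} = -10 + p$ ($K{\left(p,Y \right)} = p - 10 = -10 + p$)
$K{\left(0,C \right)} 0 \cdot 6 \left(-2\right) g{\left(6,-3 \right)} = \left(-10 + 0\right) 0 \cdot 6 \left(-2\right) \left(-3\right) = - 10 \cdot 0 \left(-2\right) \left(-3\right) = \left(-10\right) 0 \left(-3\right) = 0 \left(-3\right) = 0$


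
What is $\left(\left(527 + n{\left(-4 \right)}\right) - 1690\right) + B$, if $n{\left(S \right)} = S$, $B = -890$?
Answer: $-2057$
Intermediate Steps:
$\left(\left(527 + n{\left(-4 \right)}\right) - 1690\right) + B = \left(\left(527 - 4\right) - 1690\right) - 890 = \left(523 - 1690\right) - 890 = -1167 - 890 = -2057$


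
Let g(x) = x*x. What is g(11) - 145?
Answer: -24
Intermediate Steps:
g(x) = x**2
g(11) - 145 = 11**2 - 145 = 121 - 145 = -24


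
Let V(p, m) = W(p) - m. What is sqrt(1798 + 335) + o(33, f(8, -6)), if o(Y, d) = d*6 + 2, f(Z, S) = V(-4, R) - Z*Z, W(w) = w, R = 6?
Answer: -442 + 3*sqrt(237) ≈ -395.82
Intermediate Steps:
V(p, m) = p - m
f(Z, S) = -10 - Z**2 (f(Z, S) = (-4 - 1*6) - Z*Z = (-4 - 6) - Z**2 = -10 - Z**2)
o(Y, d) = 2 + 6*d (o(Y, d) = 6*d + 2 = 2 + 6*d)
sqrt(1798 + 335) + o(33, f(8, -6)) = sqrt(1798 + 335) + (2 + 6*(-10 - 1*8**2)) = sqrt(2133) + (2 + 6*(-10 - 1*64)) = 3*sqrt(237) + (2 + 6*(-10 - 64)) = 3*sqrt(237) + (2 + 6*(-74)) = 3*sqrt(237) + (2 - 444) = 3*sqrt(237) - 442 = -442 + 3*sqrt(237)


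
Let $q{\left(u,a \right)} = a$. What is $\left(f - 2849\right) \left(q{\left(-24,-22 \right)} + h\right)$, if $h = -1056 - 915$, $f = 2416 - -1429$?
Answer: $-1985028$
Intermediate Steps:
$f = 3845$ ($f = 2416 + 1429 = 3845$)
$h = -1971$ ($h = -1056 - 915 = -1971$)
$\left(f - 2849\right) \left(q{\left(-24,-22 \right)} + h\right) = \left(3845 - 2849\right) \left(-22 - 1971\right) = 996 \left(-1993\right) = -1985028$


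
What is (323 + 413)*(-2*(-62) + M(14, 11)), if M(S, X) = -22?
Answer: 75072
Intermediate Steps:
(323 + 413)*(-2*(-62) + M(14, 11)) = (323 + 413)*(-2*(-62) - 22) = 736*(124 - 22) = 736*102 = 75072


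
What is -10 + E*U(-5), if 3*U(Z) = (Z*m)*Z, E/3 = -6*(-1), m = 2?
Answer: 290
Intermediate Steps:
E = 18 (E = 3*(-6*(-1)) = 3*6 = 18)
U(Z) = 2*Z²/3 (U(Z) = ((Z*2)*Z)/3 = ((2*Z)*Z)/3 = (2*Z²)/3 = 2*Z²/3)
-10 + E*U(-5) = -10 + 18*((⅔)*(-5)²) = -10 + 18*((⅔)*25) = -10 + 18*(50/3) = -10 + 300 = 290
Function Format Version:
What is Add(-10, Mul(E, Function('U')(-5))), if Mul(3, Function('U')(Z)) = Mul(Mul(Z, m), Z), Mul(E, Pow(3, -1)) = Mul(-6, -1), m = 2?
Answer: 290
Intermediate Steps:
E = 18 (E = Mul(3, Mul(-6, -1)) = Mul(3, 6) = 18)
Function('U')(Z) = Mul(Rational(2, 3), Pow(Z, 2)) (Function('U')(Z) = Mul(Rational(1, 3), Mul(Mul(Z, 2), Z)) = Mul(Rational(1, 3), Mul(Mul(2, Z), Z)) = Mul(Rational(1, 3), Mul(2, Pow(Z, 2))) = Mul(Rational(2, 3), Pow(Z, 2)))
Add(-10, Mul(E, Function('U')(-5))) = Add(-10, Mul(18, Mul(Rational(2, 3), Pow(-5, 2)))) = Add(-10, Mul(18, Mul(Rational(2, 3), 25))) = Add(-10, Mul(18, Rational(50, 3))) = Add(-10, 300) = 290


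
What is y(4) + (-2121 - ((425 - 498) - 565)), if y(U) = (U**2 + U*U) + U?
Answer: -1447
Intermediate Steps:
y(U) = U + 2*U**2 (y(U) = (U**2 + U**2) + U = 2*U**2 + U = U + 2*U**2)
y(4) + (-2121 - ((425 - 498) - 565)) = 4*(1 + 2*4) + (-2121 - ((425 - 498) - 565)) = 4*(1 + 8) + (-2121 - (-73 - 565)) = 4*9 + (-2121 - 1*(-638)) = 36 + (-2121 + 638) = 36 - 1483 = -1447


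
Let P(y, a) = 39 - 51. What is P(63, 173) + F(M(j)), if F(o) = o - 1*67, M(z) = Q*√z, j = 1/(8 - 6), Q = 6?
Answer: -79 + 3*√2 ≈ -74.757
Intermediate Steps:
j = ½ (j = 1/2 = ½ ≈ 0.50000)
P(y, a) = -12
M(z) = 6*√z
F(o) = -67 + o (F(o) = o - 67 = -67 + o)
P(63, 173) + F(M(j)) = -12 + (-67 + 6*√(½)) = -12 + (-67 + 6*(√2/2)) = -12 + (-67 + 3*√2) = -79 + 3*√2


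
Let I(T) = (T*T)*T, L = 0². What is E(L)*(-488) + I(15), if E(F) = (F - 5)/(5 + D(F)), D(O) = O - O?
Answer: 3863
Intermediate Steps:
D(O) = 0
L = 0
I(T) = T³ (I(T) = T²*T = T³)
E(F) = -1 + F/5 (E(F) = (F - 5)/(5 + 0) = (-5 + F)/5 = (-5 + F)*(⅕) = -1 + F/5)
E(L)*(-488) + I(15) = (-1 + (⅕)*0)*(-488) + 15³ = (-1 + 0)*(-488) + 3375 = -1*(-488) + 3375 = 488 + 3375 = 3863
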